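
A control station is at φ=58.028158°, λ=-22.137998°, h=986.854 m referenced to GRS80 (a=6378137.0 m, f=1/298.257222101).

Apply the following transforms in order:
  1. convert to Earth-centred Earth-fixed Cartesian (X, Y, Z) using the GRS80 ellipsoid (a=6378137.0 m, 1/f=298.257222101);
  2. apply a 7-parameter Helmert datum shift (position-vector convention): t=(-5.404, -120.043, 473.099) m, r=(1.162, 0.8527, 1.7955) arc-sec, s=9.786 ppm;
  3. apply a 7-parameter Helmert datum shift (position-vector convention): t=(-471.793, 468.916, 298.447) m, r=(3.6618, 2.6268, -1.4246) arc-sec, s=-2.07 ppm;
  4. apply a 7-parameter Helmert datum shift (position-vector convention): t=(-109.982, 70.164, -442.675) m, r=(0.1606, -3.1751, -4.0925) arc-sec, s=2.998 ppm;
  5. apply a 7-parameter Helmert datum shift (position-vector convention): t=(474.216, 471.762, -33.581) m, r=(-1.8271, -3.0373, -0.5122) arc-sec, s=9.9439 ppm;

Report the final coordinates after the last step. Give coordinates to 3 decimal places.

start: φ=58.028158°, λ=-22.137998°, h=986.854 m
→ ECEF (a=6378137.000, f=1/298.257222101): X=3136311.8078, Y=-1275947.7389, Z=5388236.1479
→ Helmert 7p (PV): X=3136370.4779, Y=-1276083.3221, Z=5388741.8224
→ Helmert 7p (PV): X=3135952.0052, Y=-1275729.0921, Z=5388966.5187
→ Helmert 7p (PV): X=3135743.1586, Y=-1275729.1692, Z=5388587.2793
→ Helmert 7p (PV): X=3136166.0391, Y=-1275230.1470, Z=5388664.7575

X=3136166.039 m, Y=-1275230.147 m, Z=5388664.758 m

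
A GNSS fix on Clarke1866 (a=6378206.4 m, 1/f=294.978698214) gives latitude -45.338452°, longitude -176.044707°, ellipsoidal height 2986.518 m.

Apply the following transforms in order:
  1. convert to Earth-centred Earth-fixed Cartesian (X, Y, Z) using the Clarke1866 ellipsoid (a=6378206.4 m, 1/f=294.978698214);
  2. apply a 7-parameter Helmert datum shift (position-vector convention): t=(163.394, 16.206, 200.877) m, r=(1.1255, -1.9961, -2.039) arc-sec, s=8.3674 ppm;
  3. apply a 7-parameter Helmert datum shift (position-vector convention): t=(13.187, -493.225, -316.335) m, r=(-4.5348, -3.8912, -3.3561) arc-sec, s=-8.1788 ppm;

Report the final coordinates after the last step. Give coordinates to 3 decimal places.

start: φ=-45.338452°, λ=-176.044707°, h=2986.518 m
→ ECEF (a=6378206.400, f=1/294.978698214): X=-4482446.3636, Y=-309928.6899, Z=-4515787.6269
→ Helmert 7p (PV): X=-4482279.8385, Y=-309846.1253, Z=-4515669.6051
→ Helmert 7p (PV): X=-4482149.8455, Y=-310363.1640, Z=-4516026.7532

X=-4482149.846 m, Y=-310363.164 m, Z=-4516026.753 m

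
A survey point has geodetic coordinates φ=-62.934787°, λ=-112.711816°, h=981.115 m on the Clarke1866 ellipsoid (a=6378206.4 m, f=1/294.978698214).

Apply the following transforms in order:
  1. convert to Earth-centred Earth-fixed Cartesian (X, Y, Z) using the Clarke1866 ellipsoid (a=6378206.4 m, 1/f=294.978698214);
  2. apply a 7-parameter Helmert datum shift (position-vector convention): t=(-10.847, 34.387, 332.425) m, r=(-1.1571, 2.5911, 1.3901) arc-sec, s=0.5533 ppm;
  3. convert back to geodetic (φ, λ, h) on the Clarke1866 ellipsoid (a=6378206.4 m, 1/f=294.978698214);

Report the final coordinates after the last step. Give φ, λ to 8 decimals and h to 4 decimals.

start: φ=-62.934787°, λ=-112.711816°, h=981.115 m
→ ECEF (a=6378206.400, f=1/294.978698214): X=-1123686.0539, Y=-2684702.6737, Z=-5657354.2066
→ Helmert 7p (PV): X=-1123750.4971, Y=-2684709.0816, Z=-5656995.7355
→ geod (Bowring, a=6378206.400): φ=-62.93307786°, λ=-112.71293758°, h=675.9141 m

φ=-62.93307786°, λ=-112.71293758°, h=675.9141 m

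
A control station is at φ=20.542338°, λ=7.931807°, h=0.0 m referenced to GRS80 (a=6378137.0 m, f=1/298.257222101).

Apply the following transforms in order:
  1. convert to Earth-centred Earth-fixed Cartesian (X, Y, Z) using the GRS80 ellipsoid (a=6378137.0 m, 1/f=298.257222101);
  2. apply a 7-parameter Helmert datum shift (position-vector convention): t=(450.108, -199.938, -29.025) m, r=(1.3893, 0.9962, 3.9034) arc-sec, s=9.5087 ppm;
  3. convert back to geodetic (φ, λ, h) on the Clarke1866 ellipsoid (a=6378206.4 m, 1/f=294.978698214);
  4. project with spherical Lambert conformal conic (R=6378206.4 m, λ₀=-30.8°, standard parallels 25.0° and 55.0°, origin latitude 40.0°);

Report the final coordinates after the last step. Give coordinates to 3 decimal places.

start: φ=20.542338°, λ=7.931807°, h=0.000 m
→ ECEF (a=6378137.000, f=1/298.257222101): X=5917871.3426, Y=824521.2512, Z=2224018.8327
→ Helmert 7p (PV): X=5918372.8597, Y=824426.1654, Z=2223987.9270
→ geod (Bowring, a=6378206.400): φ=20.54195248°, λ=7.93024042°, h=401.8127 m
→ lcc (R=6378206.4, λ₀=-30.8°): E=3996346.8508, N=-1241119.8302

E=3996346.851 m, N=-1241119.830 m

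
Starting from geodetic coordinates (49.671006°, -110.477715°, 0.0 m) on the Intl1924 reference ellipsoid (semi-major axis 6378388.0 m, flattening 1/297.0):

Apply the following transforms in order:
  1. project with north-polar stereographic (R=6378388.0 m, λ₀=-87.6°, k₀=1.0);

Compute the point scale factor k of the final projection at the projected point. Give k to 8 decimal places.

start: φ=49.671006°, λ=-110.477715°, h=0.000 m
→ into stereo (λ₀=-87.6°): φ=49.67100600°, λ−λ₀=-22.87771500°
scale k = 1.13485420

1.13485420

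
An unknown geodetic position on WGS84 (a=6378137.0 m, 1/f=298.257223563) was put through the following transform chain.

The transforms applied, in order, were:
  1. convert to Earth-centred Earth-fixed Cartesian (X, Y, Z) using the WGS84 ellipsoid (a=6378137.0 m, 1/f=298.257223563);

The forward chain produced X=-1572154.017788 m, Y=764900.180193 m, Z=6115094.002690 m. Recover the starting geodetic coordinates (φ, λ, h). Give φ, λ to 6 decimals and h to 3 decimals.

start: X=-1572154.0178, Y=764900.1802, Z=6115094.0027 m
→ geod (Bowring, a=6378137.000): φ=74.14574800°, λ=154.05568600°, h=1758.3480 m

φ=74.145748°, λ=154.055686°, h=1758.348 m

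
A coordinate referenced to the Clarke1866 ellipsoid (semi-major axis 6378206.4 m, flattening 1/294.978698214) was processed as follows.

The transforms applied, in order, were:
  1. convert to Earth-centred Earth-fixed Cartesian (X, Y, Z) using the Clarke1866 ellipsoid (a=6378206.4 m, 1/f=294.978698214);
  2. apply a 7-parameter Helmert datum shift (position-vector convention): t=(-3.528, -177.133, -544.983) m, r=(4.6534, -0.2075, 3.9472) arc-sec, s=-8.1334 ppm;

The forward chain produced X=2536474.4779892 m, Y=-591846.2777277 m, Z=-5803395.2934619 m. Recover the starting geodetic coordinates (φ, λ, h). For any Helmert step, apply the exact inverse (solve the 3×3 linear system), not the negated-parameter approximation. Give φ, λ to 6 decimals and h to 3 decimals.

φ=-65.972182°, λ=-13.134188°, h=428.640 m

start: X=2536474.4780, Y=-591846.2777, Z=-5803395.2935 m
→ Helmert⁻¹: X=2536481.4727, Y=-591853.4116, Z=-5802886.7070
→ geod (Bowring, a=6378206.400): φ=-65.97218200°, λ=-13.13418800°, h=428.6400 m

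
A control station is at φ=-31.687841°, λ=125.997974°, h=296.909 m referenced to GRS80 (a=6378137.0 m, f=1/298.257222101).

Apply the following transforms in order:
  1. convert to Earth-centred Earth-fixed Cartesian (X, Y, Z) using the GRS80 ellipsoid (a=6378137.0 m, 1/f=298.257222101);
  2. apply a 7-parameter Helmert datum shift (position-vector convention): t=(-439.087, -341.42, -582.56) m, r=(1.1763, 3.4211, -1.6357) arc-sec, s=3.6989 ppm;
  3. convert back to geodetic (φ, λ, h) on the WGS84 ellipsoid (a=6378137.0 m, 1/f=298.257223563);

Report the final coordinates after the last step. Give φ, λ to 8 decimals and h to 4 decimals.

start: φ=-31.687841°, λ=125.997974°, h=296.909 m
→ ECEF (a=6378137.000, f=1/298.257222101): X=-3193030.9701, Y=4395156.9150, Z=-3331183.6944
→ Helmert 7p (PV): X=-3193502.2647, Y=4394876.0707, Z=-3331700.5514
→ geod (Bowring, a=6378137.000): φ=-31.69157107°, λ=126.00373628°, h=610.8161 m

φ=-31.69157107°, λ=126.00373628°, h=610.8161 m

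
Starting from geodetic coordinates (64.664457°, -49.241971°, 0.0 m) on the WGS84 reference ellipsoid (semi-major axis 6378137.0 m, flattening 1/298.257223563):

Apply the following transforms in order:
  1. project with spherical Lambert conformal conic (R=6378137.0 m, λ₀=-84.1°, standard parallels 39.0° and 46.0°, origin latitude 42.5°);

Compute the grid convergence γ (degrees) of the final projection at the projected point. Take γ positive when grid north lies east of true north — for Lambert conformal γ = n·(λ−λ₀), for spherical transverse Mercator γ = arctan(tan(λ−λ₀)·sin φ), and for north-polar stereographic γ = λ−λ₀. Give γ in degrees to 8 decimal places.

start: φ=64.664457°, λ=-49.241971°, h=0.000 m
→ into lcc (λ₀=-84.1°): φ=64.66445700°, λ−λ₀=34.85802900°
convergence γ = 23.56442256°

23.56442256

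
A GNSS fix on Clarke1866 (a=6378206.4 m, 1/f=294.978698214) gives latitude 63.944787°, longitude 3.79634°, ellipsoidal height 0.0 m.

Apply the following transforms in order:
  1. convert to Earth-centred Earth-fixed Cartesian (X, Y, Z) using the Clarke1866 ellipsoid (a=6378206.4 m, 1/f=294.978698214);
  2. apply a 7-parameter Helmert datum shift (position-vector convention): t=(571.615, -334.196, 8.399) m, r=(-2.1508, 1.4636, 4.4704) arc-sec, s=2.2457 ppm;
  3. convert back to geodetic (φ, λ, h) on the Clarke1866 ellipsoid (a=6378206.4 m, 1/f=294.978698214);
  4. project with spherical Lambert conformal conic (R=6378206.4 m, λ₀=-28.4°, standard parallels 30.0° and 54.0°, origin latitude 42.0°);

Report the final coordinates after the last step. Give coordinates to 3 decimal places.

start: φ=63.944787°, λ=3.796340°, h=0.000 m
→ ECEF (a=6378206.400, f=1/294.978698214): X=2803063.9820, Y=185999.4580, Z=5706821.4243
→ Helmert 7p (PV): X=2803678.3549, Y=185785.9383, Z=5706820.8098
→ geod (Bowring, a=6378206.400): φ=63.93995847°, λ=3.79116616°, h=262.5292 m
→ lcc (R=6378206.4, λ₀=-28.4°): E=1635848.9755, N=2766480.1160

E=1635848.976 m, N=2766480.116 m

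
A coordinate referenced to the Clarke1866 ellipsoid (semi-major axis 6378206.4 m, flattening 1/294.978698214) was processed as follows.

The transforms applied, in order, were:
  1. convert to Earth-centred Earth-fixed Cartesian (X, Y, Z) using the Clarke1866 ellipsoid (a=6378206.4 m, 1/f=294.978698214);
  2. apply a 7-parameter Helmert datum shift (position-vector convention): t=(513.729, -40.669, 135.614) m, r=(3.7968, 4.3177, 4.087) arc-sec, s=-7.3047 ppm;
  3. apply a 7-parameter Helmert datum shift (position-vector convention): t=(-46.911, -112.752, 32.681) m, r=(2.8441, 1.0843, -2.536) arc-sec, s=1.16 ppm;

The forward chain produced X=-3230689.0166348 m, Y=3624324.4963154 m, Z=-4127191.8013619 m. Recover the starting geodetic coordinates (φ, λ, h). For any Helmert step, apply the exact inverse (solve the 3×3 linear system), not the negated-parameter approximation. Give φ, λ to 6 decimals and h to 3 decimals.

start: X=-3230689.0166, Y=3624324.4963, Z=-4127191.8014 m
→ Helmert⁻¹: X=-3230661.2224, Y=3624336.4140, Z=-4127286.6523
→ Helmert⁻¹: X=-3231040.3375, Y=3624391.6009, Z=-4127586.7665
→ geod (Bowring, a=6378206.400): φ=-40.55940400°, λ=131.71608100°, h=3708.9920 m

φ=-40.559404°, λ=131.716081°, h=3708.992 m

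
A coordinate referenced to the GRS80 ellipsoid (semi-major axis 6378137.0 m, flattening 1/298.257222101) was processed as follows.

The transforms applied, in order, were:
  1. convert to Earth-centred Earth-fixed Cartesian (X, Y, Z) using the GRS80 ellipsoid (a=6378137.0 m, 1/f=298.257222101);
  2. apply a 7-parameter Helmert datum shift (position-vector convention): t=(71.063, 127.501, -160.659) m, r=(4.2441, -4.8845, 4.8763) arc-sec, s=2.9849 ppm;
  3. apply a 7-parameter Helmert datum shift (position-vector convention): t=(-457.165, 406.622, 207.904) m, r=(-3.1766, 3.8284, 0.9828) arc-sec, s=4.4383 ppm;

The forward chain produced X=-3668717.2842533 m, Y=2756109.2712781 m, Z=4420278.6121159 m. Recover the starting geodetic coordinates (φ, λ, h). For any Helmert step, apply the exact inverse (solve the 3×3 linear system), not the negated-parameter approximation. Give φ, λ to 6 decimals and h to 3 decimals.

φ=44.125259°, λ=143.084850°, h=3031.032 m

start: X=-3668717.2843, Y=2756109.2713, Z=4420278.6121 m
→ Helmert⁻¹: X=-3668312.7469, Y=2755639.8263, Z=4420025.4430
→ Helmert⁻¹: X=-3668203.0396, Y=2755681.7703, Z=4420203.0731
→ geod (Bowring, a=6378137.000): φ=44.12525900°, λ=143.08485000°, h=3031.0320 m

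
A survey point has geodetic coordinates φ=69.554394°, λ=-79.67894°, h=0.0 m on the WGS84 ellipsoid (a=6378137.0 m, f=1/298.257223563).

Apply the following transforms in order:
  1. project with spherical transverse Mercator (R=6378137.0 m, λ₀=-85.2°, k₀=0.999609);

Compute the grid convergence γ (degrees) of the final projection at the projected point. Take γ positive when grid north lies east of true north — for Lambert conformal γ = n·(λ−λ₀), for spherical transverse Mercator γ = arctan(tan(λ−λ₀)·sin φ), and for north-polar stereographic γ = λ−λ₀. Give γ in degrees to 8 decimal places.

5.17520814

start: φ=69.554394°, λ=-79.678940°, h=0.000 m
→ into tm (λ₀=-85.2°): φ=69.55439400°, λ−λ₀=5.52106000°
convergence γ = 5.17520814°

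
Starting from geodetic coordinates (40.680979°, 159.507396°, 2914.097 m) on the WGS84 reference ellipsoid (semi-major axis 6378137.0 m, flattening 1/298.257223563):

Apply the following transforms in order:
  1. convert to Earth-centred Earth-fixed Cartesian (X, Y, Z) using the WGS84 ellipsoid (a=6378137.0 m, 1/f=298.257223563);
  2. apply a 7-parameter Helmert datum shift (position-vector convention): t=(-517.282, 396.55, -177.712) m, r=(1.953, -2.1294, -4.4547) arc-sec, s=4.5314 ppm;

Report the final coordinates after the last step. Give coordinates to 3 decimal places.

start: φ=40.680979°, λ=159.507396°, h=2914.097 m
→ ECEF (a=6378137.000, f=1/298.257223563): X=-4539303.3561, Y=1696508.1483, Z=4137520.6690
→ Helmert 7p (PV): X=-4539847.2823, Y=1696971.2457, Z=4137330.9068

X=-4539847.282 m, Y=1696971.246 m, Z=4137330.907 m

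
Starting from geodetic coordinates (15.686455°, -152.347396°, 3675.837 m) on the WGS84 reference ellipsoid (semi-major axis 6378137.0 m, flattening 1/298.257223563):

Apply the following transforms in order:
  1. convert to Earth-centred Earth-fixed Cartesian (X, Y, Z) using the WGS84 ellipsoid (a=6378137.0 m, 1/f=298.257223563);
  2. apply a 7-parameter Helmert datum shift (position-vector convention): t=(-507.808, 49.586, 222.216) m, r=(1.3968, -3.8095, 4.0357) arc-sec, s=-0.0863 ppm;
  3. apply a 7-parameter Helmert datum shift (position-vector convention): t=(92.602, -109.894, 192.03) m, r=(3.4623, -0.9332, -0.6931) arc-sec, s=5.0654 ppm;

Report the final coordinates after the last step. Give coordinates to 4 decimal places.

start: φ=15.686455°, λ=-152.347396°, h=3675.837 m
→ ECEF (a=6378137.000, f=1/298.257223563): X=-5443662.6349, Y=-2852244.9652, Z=1714343.9367
→ Helmert 7p (PV): X=-5444145.8293, Y=-2852313.2510, Z=1714446.1508
→ Helmert 7p (PV): X=-5444098.1453, Y=-2852448.0777, Z=1714574.3559

X=-5444098.1453 m, Y=-2852448.0777 m, Z=1714574.3559 m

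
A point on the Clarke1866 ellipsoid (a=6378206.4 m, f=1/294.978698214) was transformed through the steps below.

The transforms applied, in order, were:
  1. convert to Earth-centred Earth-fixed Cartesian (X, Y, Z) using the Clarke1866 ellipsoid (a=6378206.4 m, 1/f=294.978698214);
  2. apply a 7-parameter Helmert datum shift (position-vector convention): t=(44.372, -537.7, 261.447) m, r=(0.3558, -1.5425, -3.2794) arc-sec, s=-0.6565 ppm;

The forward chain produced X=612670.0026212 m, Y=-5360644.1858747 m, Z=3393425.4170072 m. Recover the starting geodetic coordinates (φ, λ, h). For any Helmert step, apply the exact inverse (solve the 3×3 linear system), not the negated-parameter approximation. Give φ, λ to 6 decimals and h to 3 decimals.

φ=32.343309°, λ=-83.478569°, h=1300.902 m

start: X=612670.0026, Y=-5360644.1859, Z=3393425.4170 m
→ Helmert⁻¹: X=612736.6278, Y=-5360094.4098, Z=3393170.8614
→ geod (Bowring, a=6378206.400): φ=32.34330900°, λ=-83.47856900°, h=1300.9020 m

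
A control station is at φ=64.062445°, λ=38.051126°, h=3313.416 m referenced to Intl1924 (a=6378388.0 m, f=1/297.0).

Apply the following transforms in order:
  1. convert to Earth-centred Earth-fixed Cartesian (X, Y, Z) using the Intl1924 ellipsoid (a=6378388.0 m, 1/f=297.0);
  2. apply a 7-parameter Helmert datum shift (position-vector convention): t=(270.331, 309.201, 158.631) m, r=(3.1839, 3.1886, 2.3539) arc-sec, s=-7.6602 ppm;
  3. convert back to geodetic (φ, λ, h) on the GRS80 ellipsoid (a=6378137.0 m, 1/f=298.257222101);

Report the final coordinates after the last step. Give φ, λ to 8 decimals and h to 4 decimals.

φ=64.05901810°, λ=38.05081619°, h=3760.9098 m

start: φ=64.062445°, λ=38.051126°, h=3313.416 m
→ ECEF (a=6378388.000, f=1/297.0): X=2204036.9539, Y=1725151.7902, Z=5715870.5998
→ Helmert 7p (PV): X=2204359.0738, Y=1725384.6991, Z=5715978.0038
→ geod (Bowring, a=6378137.000): φ=64.05901810°, λ=38.05081619°, h=3760.9098 m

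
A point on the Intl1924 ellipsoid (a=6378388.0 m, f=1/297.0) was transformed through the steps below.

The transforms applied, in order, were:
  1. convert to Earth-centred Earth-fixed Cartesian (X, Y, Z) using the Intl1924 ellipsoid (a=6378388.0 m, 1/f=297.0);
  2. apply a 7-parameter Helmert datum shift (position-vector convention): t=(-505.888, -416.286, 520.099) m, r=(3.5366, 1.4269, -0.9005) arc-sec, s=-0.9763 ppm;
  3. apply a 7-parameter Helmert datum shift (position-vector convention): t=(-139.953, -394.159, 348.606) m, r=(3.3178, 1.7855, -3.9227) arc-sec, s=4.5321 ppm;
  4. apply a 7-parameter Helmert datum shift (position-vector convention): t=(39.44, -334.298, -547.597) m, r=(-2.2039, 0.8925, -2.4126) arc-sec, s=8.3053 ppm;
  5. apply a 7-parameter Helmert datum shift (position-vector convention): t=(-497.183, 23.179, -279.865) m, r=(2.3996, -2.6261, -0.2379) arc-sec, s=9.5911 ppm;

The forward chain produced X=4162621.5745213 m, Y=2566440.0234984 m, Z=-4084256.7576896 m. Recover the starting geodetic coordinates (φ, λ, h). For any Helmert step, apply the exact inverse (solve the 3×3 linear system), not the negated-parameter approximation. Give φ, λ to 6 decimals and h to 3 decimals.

φ=-40.050702°, λ=31.660568°, h=2957.990 m

start: X=4162621.5745, Y=2566440.0235, Z=-4084256.7577 m
→ Helmert⁻¹: X=4163023.8726, Y=2566349.5197, Z=-4084020.5814
→ Helmert⁻¹: X=4162937.5044, Y=2566754.8233, Z=-4083393.6321
→ Helmert⁻¹: X=4163045.1186, Y=2567150.8323, Z=-4083728.9865
→ Helmert⁻¹: X=4163572.1165, Y=2567517.7736, Z=-4084268.2926
→ geod (Bowring, a=6378388.000): φ=-40.05070200°, λ=31.66056800°, h=2957.9900 m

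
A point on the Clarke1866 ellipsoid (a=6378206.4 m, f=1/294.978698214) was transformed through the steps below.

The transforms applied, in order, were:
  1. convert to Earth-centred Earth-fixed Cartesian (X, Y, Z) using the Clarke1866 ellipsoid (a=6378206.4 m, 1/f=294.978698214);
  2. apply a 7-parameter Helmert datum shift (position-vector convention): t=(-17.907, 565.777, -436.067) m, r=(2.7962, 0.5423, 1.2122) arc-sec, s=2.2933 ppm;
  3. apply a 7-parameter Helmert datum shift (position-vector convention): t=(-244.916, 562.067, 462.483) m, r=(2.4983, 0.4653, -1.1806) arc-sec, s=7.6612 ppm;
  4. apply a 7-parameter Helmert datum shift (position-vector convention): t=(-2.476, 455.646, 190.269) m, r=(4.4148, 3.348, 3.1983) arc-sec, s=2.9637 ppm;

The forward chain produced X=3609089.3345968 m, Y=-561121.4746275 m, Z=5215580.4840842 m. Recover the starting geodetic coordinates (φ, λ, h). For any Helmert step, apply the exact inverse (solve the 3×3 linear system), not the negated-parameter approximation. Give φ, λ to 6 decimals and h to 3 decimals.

start: X=3609089.3346, Y=-561121.4746, Z=5215580.4841 m
→ Helmert⁻¹: X=3608987.7527, Y=-561519.7874, Z=5215445.3563
→ Helmert⁻¹: X=3609196.4705, Y=-561993.7262, Z=5214957.8693
→ Helmert⁻¹: X=3609189.0826, Y=-562508.7221, Z=5215399.0905
→ geod (Bowring, a=6378206.400): φ=55.17590300°, λ=-8.85854300°, h=3666.9340 m

φ=55.175903°, λ=-8.858543°, h=3666.934 m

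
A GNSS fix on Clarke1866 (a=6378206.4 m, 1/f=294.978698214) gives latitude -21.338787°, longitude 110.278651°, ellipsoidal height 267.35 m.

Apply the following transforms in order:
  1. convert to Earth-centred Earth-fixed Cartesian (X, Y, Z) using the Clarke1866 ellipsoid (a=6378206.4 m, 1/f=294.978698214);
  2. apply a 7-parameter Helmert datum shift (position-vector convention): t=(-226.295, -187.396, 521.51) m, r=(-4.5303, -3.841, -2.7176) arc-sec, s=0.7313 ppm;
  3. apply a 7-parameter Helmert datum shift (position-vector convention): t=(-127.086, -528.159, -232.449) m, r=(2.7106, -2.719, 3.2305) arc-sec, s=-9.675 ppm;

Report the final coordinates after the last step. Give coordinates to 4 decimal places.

X=-2060335.8510 m, Y=5574659.6879 m, Z=-2306140.1837 m

start: φ=-21.338787°, λ=110.278651°, h=267.350 m
→ ECEF (a=6378206.400, f=1/294.978698214): X=-2060060.3810, Y=5575450.5820, Z=-2306335.1584
→ Helmert 7p (PV): X=-2060171.7764, Y=5575243.7500, Z=-2305976.1535
→ Helmert 7p (PV): X=-2060335.8510, Y=5574659.6879, Z=-2306140.1837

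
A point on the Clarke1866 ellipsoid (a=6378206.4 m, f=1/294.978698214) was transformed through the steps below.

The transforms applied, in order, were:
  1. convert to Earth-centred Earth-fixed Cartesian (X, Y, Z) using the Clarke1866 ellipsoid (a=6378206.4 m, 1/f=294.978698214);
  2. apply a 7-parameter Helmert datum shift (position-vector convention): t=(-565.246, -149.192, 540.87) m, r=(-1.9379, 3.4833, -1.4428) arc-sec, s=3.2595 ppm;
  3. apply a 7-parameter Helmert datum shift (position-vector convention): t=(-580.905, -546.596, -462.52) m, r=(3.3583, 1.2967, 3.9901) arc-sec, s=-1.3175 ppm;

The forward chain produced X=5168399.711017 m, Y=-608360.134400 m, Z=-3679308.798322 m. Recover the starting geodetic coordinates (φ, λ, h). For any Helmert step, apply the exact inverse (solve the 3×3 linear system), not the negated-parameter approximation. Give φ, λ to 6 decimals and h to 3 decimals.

start: X=5168399.7110, Y=-608360.1344, Z=-3679308.7983 m
→ Helmert⁻¹: X=5168998.7923, Y=-607974.2277, Z=-3678808.7312
→ Helmert⁻¹: X=5169613.5728, Y=-607752.3262, Z=-3679256.0164
→ geod (Bowring, a=6378206.400): φ=-35.43773800°, λ=-6.70505400°, h=3282.1180 m

φ=-35.437738°, λ=-6.705054°, h=3282.118 m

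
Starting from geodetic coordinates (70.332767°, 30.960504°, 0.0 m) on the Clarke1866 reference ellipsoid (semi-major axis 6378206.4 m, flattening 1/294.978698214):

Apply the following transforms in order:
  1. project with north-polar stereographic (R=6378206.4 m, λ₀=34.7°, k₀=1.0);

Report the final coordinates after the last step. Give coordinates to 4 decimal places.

E=-144209.9041 m, N=-2206415.8897 m

start: φ=70.332767°, λ=30.960504°, h=0.000 m
→ stereo (R=6378206.4, λ₀=34.7°): E=-144209.9041, N=-2206415.8897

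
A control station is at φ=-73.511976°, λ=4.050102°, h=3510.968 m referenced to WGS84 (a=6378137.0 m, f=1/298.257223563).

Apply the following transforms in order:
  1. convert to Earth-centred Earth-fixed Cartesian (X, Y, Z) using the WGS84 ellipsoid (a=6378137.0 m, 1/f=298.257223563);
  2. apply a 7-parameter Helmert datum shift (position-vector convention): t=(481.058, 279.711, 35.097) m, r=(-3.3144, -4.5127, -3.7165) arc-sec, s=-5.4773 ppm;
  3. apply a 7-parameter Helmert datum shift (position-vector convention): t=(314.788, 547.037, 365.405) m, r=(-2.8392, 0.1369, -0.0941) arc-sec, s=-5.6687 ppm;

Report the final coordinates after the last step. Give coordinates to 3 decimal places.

start: φ=-73.511976°, λ=4.050102°, h=3510.968 m
→ ECEF (a=6378137.000, f=1/298.257223563): X=1812266.6859, Y=128318.6058, Z=-6097069.5704
→ Helmert 7p (PV): X=1812873.5217, Y=128466.9893, Z=-6096963.4909
→ Helmert 7p (PV): X=1813174.0451, Y=128928.5478, Z=-6096566.4956

X=1813174.045 m, Y=128928.548 m, Z=-6096566.496 m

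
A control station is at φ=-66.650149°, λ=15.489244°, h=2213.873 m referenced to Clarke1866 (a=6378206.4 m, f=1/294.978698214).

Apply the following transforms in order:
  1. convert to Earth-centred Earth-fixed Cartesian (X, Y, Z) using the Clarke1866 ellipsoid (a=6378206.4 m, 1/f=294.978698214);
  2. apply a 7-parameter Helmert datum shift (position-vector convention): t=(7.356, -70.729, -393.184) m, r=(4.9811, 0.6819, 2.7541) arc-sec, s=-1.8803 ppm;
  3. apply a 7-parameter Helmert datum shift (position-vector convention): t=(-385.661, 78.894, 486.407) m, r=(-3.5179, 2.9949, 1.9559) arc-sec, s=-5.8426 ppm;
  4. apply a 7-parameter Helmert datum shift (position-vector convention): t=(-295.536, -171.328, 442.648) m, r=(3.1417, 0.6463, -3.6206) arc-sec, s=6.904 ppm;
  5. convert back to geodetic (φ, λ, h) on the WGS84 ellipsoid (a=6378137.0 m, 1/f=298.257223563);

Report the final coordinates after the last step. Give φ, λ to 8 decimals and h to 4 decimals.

φ=-66.65320471°, λ=15.49363521°, h=1311.2306 m

start: φ=-66.650149°, λ=15.489244°, h=2213.873 m
→ ECEF (a=6378206.400, f=1/294.978698214): X=2443977.5968, Y=677280.9104, Z=-5834902.8341
→ Helmert 7p (PV): X=2443952.0243, Y=677382.4476, Z=-5835276.7707
→ Helmert 7p (PV): X=2443460.9352, Y=677381.0369, Z=-5834803.3086
→ Helmert 7p (PV): X=2443175.8765, Y=677260.3675, Z=-5834398.2828
→ geod (Bowring, a=6378137.000): φ=-66.65320471°, λ=15.49363521°, h=1311.2306 m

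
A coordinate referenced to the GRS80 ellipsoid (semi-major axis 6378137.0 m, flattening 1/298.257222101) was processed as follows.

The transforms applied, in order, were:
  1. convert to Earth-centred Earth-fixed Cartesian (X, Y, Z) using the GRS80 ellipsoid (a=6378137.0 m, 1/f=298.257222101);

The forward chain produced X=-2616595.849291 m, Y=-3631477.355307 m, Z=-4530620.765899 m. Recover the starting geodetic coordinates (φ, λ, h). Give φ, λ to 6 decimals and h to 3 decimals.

φ=-45.540092°, λ=-125.773959°, h=1442.385 m

start: X=-2616595.8493, Y=-3631477.3553, Z=-4530620.7659 m
→ geod (Bowring, a=6378137.000): φ=-45.54009200°, λ=-125.77395900°, h=1442.3850 m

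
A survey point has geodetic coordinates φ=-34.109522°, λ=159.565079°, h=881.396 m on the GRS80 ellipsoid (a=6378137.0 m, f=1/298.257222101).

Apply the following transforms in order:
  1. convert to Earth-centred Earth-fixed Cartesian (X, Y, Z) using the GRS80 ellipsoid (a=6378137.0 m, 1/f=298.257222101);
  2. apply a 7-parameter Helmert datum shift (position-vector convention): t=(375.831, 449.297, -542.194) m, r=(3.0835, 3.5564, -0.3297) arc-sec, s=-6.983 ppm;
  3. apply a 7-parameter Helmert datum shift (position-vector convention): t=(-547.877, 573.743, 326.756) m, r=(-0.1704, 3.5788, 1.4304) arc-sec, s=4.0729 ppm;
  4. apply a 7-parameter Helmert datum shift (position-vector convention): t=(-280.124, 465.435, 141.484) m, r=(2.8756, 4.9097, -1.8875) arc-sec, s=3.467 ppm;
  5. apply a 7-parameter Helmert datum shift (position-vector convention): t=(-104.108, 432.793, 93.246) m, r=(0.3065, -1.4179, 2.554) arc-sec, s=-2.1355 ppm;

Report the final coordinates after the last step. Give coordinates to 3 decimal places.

X=-4955206.739 m, Y=1847965.967 m, Z=-3556671.209 m

start: φ=-34.109522°, λ=159.565079°, h=881.396 m
→ ECEF (a=6378137.000, f=1/298.257222101): X=-4954459.1842, Y=1845984.9522, Z=-3557005.9353
→ Helmert 7p (PV): X=-4954107.1347, Y=1846482.4521, Z=-3557410.2711
→ Helmert 7p (PV): X=-4954749.7174, Y=1847026.4210, Z=-3557013.5729
→ Helmert 7p (PV): X=-4955114.7852, Y=1847593.1896, Z=-3556740.7332
→ Helmert 7p (PV): X=-4955206.7390, Y=1847965.9674, Z=-3556671.2086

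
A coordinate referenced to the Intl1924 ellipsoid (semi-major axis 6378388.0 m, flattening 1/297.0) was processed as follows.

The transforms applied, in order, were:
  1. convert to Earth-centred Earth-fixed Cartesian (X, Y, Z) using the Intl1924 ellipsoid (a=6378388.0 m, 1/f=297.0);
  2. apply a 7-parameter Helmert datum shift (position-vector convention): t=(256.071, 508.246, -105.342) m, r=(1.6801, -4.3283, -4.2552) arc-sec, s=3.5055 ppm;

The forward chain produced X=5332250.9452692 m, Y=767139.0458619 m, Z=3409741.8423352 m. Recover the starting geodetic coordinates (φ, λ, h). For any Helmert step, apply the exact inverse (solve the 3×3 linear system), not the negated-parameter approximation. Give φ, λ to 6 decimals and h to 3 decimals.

start: X=5332250.9453, Y=767139.0459, Z=3409741.8423 m
→ Helmert⁻¹: X=5332031.9150, Y=766765.8845, Z=3409717.0972
→ geod (Bowring, a=6378388.000): φ=32.50727200°, λ=8.18324400°, h=3094.1520 m

φ=32.507272°, λ=8.183244°, h=3094.152 m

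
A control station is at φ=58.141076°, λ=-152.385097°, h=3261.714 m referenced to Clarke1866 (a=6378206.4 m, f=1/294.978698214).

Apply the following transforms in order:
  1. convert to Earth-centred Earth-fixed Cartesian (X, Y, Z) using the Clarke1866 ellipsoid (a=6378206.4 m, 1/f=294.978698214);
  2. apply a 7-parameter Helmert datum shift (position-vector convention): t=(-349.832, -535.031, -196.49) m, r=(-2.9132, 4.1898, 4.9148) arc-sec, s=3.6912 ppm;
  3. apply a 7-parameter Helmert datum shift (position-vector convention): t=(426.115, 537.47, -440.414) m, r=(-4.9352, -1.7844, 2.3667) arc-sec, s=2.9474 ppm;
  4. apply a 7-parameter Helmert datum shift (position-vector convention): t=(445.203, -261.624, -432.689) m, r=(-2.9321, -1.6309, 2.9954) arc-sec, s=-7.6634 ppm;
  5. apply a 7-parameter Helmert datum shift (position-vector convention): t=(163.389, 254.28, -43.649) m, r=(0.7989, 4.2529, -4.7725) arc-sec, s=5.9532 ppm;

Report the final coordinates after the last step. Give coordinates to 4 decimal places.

X=-2991084.2999 m, Y=-1564964.3900 m, Z=5395680.7682 m

start: φ=58.141076°, λ=-152.385097°, h=3261.714 m
→ ECEF (a=6378206.400, f=1/294.978698214): X=-2991927.7207, Y=-1565133.0600, Z=5396618.7534
→ Helmert 7p (PV): X=-2992141.6825, Y=-1565668.9391, Z=5396525.0632
→ Helmert 7p (PV): X=-2991753.1074, Y=-1565041.2954, Z=5396112.1309
→ Helmert 7p (PV): X=-2991304.9157, Y=-1565257.6658, Z=5395636.6815
→ Helmert 7p (PV): X=-2991084.2999, Y=-1564964.3900, Z=5395680.7682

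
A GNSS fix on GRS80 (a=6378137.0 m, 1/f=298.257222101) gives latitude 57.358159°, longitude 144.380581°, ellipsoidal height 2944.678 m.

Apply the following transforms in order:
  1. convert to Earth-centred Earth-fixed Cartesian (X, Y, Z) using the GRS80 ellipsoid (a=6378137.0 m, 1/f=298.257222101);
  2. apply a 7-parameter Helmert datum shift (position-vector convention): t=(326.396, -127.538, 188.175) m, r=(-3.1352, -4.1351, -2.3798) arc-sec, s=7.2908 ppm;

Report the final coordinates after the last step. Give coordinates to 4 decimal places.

X=-2804343.2132 m, Y=2009310.2763 m, Z=5350138.7147 m

start: φ=57.358159°, λ=144.380581°, h=2944.678 m
→ ECEF (a=6378137.000, f=1/298.257222101): X=-2804565.0894, Y=2009309.4868, Z=5349998.3004
→ Helmert 7p (PV): X=-2804343.2132, Y=2009310.2763, Z=5350138.7147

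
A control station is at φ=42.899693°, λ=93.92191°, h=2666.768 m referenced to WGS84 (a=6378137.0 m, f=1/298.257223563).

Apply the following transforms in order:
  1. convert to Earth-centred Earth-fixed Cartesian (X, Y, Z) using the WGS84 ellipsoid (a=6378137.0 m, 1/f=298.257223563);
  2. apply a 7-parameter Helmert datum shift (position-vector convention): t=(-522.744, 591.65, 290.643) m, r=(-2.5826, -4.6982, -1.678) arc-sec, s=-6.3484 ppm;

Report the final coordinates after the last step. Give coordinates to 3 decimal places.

X=-320780.727 m, Y=4671154.961 m, Z=4321358.184 m

start: φ=42.899693°, λ=93.921910°, h=2666.768 m
→ ECEF (a=6378137.000, f=1/298.257223563): X=-320199.5868, Y=4670536.2528, Z=4321160.7453
→ Helmert 7p (PV): X=-320780.7273, Y=4671154.9612, Z=4321358.1841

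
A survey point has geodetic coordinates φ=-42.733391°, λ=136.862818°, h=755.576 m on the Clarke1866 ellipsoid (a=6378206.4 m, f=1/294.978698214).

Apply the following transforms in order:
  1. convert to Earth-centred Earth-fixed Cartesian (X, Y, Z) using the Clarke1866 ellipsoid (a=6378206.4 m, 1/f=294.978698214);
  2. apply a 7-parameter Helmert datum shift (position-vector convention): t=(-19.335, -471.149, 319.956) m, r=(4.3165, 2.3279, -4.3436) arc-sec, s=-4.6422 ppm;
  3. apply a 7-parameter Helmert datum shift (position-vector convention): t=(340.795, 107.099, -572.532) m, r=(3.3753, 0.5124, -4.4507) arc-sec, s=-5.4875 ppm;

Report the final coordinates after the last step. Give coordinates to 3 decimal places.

X=-3423981.973 m, Y=3208592.308 m, Z=-4306147.487 m

start: φ=-42.733391°, λ=136.862818°, h=755.576 m
→ ECEF (a=6378206.400, f=1/294.978698214): X=-3424415.6243, Y=3208682.2865, Z=-4306105.3310
→ Helmert 7p (PV): X=-3424400.0915, Y=3208358.4678, Z=-4305659.5898
→ Helmert 7p (PV): X=-3423981.9728, Y=3208592.3080, Z=-4306147.4867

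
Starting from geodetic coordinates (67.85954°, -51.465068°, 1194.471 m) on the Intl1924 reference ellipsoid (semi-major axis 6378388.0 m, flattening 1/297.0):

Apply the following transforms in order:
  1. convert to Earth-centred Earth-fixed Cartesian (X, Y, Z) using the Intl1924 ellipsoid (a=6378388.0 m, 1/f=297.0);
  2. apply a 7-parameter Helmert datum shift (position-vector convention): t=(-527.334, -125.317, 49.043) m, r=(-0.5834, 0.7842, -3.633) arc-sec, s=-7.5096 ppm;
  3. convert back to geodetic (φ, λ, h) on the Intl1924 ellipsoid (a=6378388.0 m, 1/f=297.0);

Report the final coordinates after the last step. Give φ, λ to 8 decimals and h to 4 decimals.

start: φ=67.859540°, λ=-51.465068°, h=1194.471 m
→ ECEF (a=6378388.000, f=1/297.0): X=1502213.4409, Y=-1886179.5559, Z=5886448.7700
→ Helmert 7p (PV): X=1501663.9838, Y=-1886300.5181, Z=5886453.2317
→ geod (Bowring, a=6378388.000): φ=67.86161117°, λ=-51.47707256°, h=1105.2799 m

φ=67.86161117°, λ=-51.47707256°, h=1105.2799 m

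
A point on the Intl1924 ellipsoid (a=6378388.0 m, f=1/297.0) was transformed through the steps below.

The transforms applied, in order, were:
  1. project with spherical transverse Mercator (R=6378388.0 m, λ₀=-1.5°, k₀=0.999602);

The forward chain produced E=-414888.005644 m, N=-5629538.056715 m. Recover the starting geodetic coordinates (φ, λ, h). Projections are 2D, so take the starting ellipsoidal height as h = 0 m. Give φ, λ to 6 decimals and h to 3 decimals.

start: E=-414888.0056, N=-5629538.0567 m
→ tm⁻¹: φ=-50.44201300°, λ=-7.35620600°

φ=-50.442013°, λ=-7.356206°, h=0.000 m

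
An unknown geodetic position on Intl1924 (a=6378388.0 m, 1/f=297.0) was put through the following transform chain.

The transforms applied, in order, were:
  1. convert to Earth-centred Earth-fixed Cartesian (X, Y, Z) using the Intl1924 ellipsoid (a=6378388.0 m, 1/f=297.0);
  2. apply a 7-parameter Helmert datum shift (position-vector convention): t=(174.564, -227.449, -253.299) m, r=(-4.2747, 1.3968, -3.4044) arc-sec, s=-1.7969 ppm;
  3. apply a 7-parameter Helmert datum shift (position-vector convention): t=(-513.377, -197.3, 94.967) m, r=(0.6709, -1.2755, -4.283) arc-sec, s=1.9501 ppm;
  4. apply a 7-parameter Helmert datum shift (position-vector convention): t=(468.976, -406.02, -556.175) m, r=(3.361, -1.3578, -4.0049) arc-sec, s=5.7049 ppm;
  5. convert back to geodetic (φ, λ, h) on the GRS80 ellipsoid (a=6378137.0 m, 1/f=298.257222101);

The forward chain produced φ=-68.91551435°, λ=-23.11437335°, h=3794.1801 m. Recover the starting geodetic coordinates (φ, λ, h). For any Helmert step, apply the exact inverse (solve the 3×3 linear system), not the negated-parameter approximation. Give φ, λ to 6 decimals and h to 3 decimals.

φ=-68.917830°, λ=-23.093568°, h=2758.477 m

start: φ=-68.915514°, λ=-23.114373°, h=3794.180 m
→ ECEF (a=6378137.000, f=1/298.257222101): X=2117734.1557, Y=-903918.1457, Z=-5932129.2474
→ Helmert⁻¹: X=2117231.5987, Y=-903562.5145, Z=-5931538.4477
→ Helmert⁻¹: X=2117722.9234, Y=-903338.7725, Z=-5931632.0048
→ Helmert⁻¹: X=2117607.2343, Y=-902955.0711, Z=-5931393.7369
→ geod (Bowring, a=6378388.000): φ=-68.91783000°, λ=-23.09356800°, h=2758.4770 m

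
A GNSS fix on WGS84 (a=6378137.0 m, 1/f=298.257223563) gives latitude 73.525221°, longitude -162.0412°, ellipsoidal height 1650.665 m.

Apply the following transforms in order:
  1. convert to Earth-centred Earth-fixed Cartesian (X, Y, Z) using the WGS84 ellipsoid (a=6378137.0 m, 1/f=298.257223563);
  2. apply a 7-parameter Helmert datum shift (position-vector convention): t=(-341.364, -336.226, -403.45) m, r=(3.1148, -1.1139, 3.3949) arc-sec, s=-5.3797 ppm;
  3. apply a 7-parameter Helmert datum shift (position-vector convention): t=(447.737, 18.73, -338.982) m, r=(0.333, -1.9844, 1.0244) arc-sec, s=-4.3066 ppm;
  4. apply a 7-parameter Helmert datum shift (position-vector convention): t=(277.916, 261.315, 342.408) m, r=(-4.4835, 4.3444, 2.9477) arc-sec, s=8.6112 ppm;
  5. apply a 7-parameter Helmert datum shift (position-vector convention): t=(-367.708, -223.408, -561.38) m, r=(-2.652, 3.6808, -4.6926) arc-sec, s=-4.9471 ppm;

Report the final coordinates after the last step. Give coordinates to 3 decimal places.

start: φ=73.525221°, λ=-162.041200°, h=1650.665 m
→ ECEF (a=6378137.000, f=1/298.257223563): X=-1726435.3996, Y=-559580.6862, Z=6095705.2398
→ Helmert 7p (PV): X=-1726791.1845, Y=-560034.3676, Z=6095251.2233
→ Helmert 7p (PV): X=-1726391.8695, Y=-560031.6420, Z=6094868.4746
→ Helmert 7p (PV): X=-1725992.4437, Y=-559667.3384, Z=6095311.9021
→ Helmert 7p (PV): X=-1726255.5752, Y=-559770.3423, Z=6094758.3639

X=-1726255.575 m, Y=-559770.342 m, Z=6094758.364 m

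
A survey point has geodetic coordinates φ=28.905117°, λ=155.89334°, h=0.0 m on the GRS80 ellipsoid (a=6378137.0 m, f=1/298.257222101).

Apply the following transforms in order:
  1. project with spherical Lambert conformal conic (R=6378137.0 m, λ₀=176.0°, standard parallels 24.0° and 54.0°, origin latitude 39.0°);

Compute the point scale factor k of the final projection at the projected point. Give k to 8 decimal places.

0.98187456

start: φ=28.905117°, λ=155.893340°, h=0.000 m
→ into lcc (λ₀=176.0°): φ=28.90511700°, λ−λ₀=-20.10666000°
scale k = 0.98187456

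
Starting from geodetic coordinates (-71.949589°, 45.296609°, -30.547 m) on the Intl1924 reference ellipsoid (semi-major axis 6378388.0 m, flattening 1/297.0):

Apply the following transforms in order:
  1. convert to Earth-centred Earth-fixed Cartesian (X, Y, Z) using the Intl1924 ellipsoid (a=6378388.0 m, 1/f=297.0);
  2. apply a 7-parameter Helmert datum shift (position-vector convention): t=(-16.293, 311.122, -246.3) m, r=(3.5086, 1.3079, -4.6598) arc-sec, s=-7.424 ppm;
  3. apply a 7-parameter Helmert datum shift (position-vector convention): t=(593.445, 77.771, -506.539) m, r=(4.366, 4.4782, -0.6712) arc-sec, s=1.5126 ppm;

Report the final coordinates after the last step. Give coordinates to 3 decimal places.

start: φ=-71.949589°, λ=45.296609°, h=-30.547 m
→ ECEF (a=6378388.000, f=1/297.0): X=1394486.2077, Y=1408999.4321, Z=-6042060.0206
→ Helmert 7p (PV): X=1394453.0814, Y=1409371.3663, Z=-6042246.3394
→ Helmert 7p (PV): X=1394922.0388, Y=1409574.6277, Z=-6042762.4607

X=1394922.039 m, Y=1409574.628 m, Z=-6042762.461 m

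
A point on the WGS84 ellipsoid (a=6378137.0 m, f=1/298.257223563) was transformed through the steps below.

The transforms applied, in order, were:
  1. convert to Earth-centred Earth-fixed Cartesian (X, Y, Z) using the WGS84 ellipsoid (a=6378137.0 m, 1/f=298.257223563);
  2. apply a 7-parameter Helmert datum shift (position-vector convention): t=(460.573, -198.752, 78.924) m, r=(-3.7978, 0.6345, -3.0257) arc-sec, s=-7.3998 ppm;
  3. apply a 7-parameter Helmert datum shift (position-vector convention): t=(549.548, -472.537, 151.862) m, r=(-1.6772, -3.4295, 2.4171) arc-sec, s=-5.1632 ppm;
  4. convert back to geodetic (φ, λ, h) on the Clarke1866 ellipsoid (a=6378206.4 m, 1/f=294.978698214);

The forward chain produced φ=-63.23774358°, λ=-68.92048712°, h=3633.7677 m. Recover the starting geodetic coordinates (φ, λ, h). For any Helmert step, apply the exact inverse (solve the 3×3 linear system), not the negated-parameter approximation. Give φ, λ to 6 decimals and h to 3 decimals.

start: φ=-63.237744°, λ=-68.920487°, h=3633.768 m
→ ECEF (a=6378206.400, f=1/294.978698214): X=1036353.6325, Y=-2688635.2282, Z=-5675010.6695
→ Helmert⁻¹: X=1035683.5715, Y=-2688142.5604, Z=-5675230.9117
→ Helmert⁻¹: X=1035287.5453, Y=-2687844.0152, Z=-5675398.1368
→ geod (Bowring, a=6378137.000): φ=-63.24656900°, λ=-68.93461400°, h=3354.6120 m

φ=-63.246569°, λ=-68.934614°, h=3354.612 m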